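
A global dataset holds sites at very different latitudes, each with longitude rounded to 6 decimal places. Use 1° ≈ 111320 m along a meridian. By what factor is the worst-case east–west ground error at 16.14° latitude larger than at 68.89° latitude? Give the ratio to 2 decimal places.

2.67

Rounding to 6 decimal places leaves the longitude within ±5e-07° of the true value.
Error at 16.14° = 5e-07° × 111320 × cos 16.14° ≈ 0.05566 × 0.9606 = 0.053466 m.
At 68.89°: 5e-07° × 111320 × cos 68.89° = 5e-07 × 111320 × 0.3602 ≈ 0.020046 m.
Ratio: 0.053466 / 0.020046 = cos 16.14° / cos 68.89° ≈ 2.6671.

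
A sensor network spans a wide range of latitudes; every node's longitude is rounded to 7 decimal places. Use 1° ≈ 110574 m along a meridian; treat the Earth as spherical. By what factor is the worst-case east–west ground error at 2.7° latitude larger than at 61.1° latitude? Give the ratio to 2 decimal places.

Rounding to 7 decimal places leaves the longitude within ±5e-08° of the true value.
Error at 2.7° = 5e-08° × 110574 × cos 2.7° ≈ 0.0055287 × 0.9989 = 0.0055226 m.
Error at 61.1° = 5e-08° × 110574 × cos 61.1° ≈ 0.0055287 × 0.4833 = 0.0026719 m.
The ratio reduces to cos 2.7° / cos 61.1° = 0.9989/0.4833 ≈ 2.0669.

2.07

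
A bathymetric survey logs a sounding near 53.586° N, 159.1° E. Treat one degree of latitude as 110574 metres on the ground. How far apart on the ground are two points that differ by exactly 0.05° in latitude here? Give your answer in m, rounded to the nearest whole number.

5529 m

0.05° × 110574 m/° = 5528.7 m.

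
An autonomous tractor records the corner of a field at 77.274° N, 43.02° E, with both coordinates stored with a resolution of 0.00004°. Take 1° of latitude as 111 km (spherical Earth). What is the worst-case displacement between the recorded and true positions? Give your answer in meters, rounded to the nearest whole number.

With a 0.00004° grid the true value lies within half a step, ±0.00004°/2 = ±2e-05°, of the stored one.
North–south component: 2e-05° × 111000 = 2.22 m.
Longitude error → 2e-05 × 111000 × cos 77.274° = 2e-05 × 111000 × 0.2203 ≈ 0.489041 m.
Combining orthogonally: (2.22² + 0.489041²)^½ ≈ 2.27323 m.

2 meters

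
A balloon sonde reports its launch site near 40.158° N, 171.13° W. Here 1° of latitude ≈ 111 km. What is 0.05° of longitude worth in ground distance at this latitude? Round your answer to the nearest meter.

At 40.158° a degree of longitude is 111000 × cos 40.158° ≈ 84833.9 m, so 0.05° corresponds to 4241.69 m.

4242 meters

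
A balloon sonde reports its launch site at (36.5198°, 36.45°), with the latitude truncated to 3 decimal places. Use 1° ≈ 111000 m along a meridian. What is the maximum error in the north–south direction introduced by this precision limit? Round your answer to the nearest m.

111 m

Truncating at 3 decimal places can drop up to a full unit in the last place, so the latitude may be off by as much as 0.001°.
So the N–S error is at most 0.001 × 111000 = 111 m.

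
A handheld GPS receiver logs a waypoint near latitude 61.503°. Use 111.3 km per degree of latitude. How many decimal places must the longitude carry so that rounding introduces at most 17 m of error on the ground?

At 61.503° one degree of longitude covers 111300 × cos 61.503° ≈ 111300 × 0.4771 ≈ 53102.6 m.
Rounding to N decimal places gives at most 0.5 × 10⁻ᴺ degrees of error, i.e. 0.5 × 10⁻ᴺ × 53102.6 m.
Setting 26551.3 × 10⁻ᴺ ≤ 17 gives 10ᴺ ≥ 1562, i.e. N ≥ 3.19.
N = 3 would give 26.6 m (too coarse); N = 4 gives 2.66 m ≤ 17 m.

4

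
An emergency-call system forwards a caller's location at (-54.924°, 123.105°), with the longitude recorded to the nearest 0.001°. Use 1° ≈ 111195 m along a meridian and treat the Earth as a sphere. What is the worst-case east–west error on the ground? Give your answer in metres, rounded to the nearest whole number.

32 metres

Rounding to 3 decimal places leaves the longitude within ±0.0005° of the true value.
At latitude 54.924° a degree of longitude spans 111195 m × cos 54.924° = 111195 × 0.5747 ≈ 63899.6 m.
So at most 0.0005° × 63899.6 ≈ 31.9498 m east–west.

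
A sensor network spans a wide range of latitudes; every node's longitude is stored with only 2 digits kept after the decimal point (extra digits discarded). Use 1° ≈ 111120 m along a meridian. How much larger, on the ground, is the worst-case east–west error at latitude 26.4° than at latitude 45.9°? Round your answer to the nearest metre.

222 metres

Truncating at 2 decimal places can drop up to a full unit in the last place, so the longitude may be off by as much as 0.01°.
Error at 26.4° = 0.01° × 111120 × cos 26.4° ≈ 1111.2 × 0.8957 = 995.31 m.
At 45.9°: 0.01° × 111120 × cos 45.9° = 0.01 × 111120 × 0.6959 ≈ 773.3 m.
So the lower-latitude error exceeds the higher by 995.31 − 773.3 = 222.02 m.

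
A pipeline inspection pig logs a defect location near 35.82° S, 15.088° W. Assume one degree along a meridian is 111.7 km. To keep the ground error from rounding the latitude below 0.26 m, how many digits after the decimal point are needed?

6 decimal places

One degree of latitude covers 111700 m.
With N decimal places the half-ulp bound is 0.5·10⁻ᴺ°, or 0.5·10⁻ᴺ × 111700 m on the ground.
Need 0.5 × 111700 × 10⁻ᴺ ≤ 0.26 → 10⁻ᴺ ≤ 4.655e-06, so N ≥ 5.33.
So 6 decimal places suffice (0.0558 m); 5 would allow up to 0.558 m.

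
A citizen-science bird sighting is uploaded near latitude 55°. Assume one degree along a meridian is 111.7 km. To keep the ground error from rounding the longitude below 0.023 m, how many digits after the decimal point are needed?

At 55° one degree of longitude covers 111700 × cos 55° ≈ 111700 × 0.5736 ≈ 64068.5 m.
N decimal places → at most half a unit in the last place, 0.5 × 10⁻ᴺ° = 64068.5/2 × 10⁻ᴺ m.
Setting 32034.2 × 10⁻ᴺ ≤ 0.023 gives 10ᴺ ≥ 1.393e+06, i.e. N ≥ 6.14.
So 7 decimal places suffice (0.0032 m); 6 would allow up to 0.032 m.

7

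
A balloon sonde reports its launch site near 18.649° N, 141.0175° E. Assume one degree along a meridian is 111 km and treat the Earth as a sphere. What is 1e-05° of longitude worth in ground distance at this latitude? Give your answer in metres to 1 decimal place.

1e-05° of longitude at 18.649° is 1e-05 × 111000 × cos 18.649° ≈ 1e-05 × 105172 = 1.05172 m.

1.1 metres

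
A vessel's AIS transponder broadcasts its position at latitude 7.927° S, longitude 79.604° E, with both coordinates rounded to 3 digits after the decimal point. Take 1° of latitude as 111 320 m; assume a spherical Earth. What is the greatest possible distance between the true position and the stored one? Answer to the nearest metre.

Rounding to 3 decimal places leaves each coordinate within ±0.0005° of the true value.
North–south component: 0.0005° × 111320 = 55.66 m.
East–west component at 7.927°: 0.0005° × 111320 × cos 7.927° ≈ 0.0005 × 110256 ≈ 55.1281 m.
Combining orthogonally: (55.66² + 55.1281²)^½ ≈ 78.34 m.

78 metres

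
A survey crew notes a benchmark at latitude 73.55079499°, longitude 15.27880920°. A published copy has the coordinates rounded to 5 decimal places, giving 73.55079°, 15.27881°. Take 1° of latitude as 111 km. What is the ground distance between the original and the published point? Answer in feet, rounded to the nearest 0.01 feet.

Δlat = 73.55079499 − 73.55079 = +0.00000499°; Δlon = 15.27880920 − 15.27881 = -0.00000080°.
N–S: 0.00000499° × 111000 m/° = 0.55389 m.
E–W at 73.5508°: -0.00000080° × 111000 × cos 73.5508° = -0.00000080 × 111000 × 0.2832 ≈ -0.0251451 m.
Combined displacement = (0.55389² + 0.0251451²)^½ ≈ 0.55446 m.
Converting: 0.55446 m × 3.2808 ft/m ≈ 1.8191 ft.

1.82 feet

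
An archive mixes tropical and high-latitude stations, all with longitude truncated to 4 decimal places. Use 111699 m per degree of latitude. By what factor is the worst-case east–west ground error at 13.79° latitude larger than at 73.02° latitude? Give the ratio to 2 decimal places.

Truncating at 4 decimal places can drop up to a full unit in the last place, so the longitude may be off by as much as 0.0001°.
At 13.79°: 0.0001° × 111699 × cos 13.79° = 0.0001 × 111699 × 0.9712 ≈ 10.848 m.
At 73.02°: 0.0001° × 111699 × cos 73.02° = 0.0001 × 111699 × 0.2920 ≈ 3.262 m.
Ratio: 10.848 / 3.262 = cos 13.79° / cos 73.02° ≈ 3.3255.

3.33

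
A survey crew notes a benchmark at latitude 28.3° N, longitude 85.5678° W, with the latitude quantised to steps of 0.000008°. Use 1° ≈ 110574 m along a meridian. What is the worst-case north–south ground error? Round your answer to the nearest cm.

44 cm

With a 0.000008° grid the true value lies within half a step, ±0.000008°/2 = ±4e-06°, of the stored one.
North–south distance: 4e-06° × 110574 m/° = 0.442296 m.
That is 0.442296 m = 44.23 cm.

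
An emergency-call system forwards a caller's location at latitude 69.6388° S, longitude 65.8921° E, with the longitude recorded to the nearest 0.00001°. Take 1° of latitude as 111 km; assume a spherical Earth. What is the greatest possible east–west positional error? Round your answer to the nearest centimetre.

Rounding to 5 decimal places leaves the longitude within ±5e-06° of the true value.
Parallels shrink by cos φ, so at 69.6388° a degree of longitude is 111000 × 0.3479 ≈ 38621 m.
Maximum E–W displacement: 5e-06 × 38621 = 0.193105 m.
That is 0.193105 m = 19.311 cm.

19 centimetres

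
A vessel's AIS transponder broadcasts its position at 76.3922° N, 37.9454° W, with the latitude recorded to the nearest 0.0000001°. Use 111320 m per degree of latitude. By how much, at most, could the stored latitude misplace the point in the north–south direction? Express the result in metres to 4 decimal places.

0.0056 metres

Rounding to 7 decimal places leaves the latitude within ±5e-08° of the true value.
Along the meridian that is 5e-08° × 111320 m/° = 0.005566 m.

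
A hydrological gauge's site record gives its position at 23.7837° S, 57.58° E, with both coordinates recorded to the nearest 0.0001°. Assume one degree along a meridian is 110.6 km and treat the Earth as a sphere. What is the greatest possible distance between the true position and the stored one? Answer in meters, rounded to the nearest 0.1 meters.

7.5 meters

Rounding to 4 decimal places leaves each coordinate within ±5e-05° of the true value.
N–S: 5e-05° × 110600 m/° = 5.53 m.
Longitude error → 5e-05 × 110600 × cos 23.7837° = 5e-05 × 110600 × 0.9151 ≈ 5.06036 m.
Worst case both components are at the extreme and orthogonal: √(5.53² + 5.06036²) ≈ 7.49588 m.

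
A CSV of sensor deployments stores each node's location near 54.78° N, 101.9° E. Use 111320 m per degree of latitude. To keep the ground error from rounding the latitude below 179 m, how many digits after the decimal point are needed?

One degree of latitude covers 111320 m.
N decimal places → at most half a unit in the last place, 0.5 × 10⁻ᴺ° = 111320/2 × 10⁻ᴺ m.
Need 0.5 × 111320 × 10⁻ᴺ ≤ 179 → 10⁻ᴺ ≤ 3.216e-03, so N ≥ 2.49.
N = 2 would give 557 m (too coarse); N = 3 gives 55.7 m ≤ 179 m.

3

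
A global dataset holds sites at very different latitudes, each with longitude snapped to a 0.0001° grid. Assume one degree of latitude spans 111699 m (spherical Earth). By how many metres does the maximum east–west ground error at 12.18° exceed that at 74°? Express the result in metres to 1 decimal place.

3.9 metres

With a 0.0001° grid the true value lies within half a step, ±0.0001°/2 = ±5e-05°, of the stored one.
At 12.18°: 5e-05° × 111699 × cos 12.18° = 5e-05 × 111699 × 0.9775 ≈ 5.4592 m.
At 74°: 5e-05° × 111699 × cos 74° = 5e-05 × 111699 × 0.2756 ≈ 1.5394 m.
So the lower-latitude error exceeds the higher by 5.4592 − 1.5394 = 3.9198 m.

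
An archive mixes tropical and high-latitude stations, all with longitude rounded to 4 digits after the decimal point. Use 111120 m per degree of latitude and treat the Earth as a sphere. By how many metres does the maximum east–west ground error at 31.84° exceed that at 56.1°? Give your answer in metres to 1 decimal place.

1.6 metres

Rounding to 4 decimal places leaves the longitude within ±5e-05° of the true value.
Error at 31.84° = 5e-05° × 111120 × cos 31.84° ≈ 5.556 × 0.8495 = 4.72 m.
Error at 56.1° = 5e-05° × 111120 × cos 56.1° ≈ 5.556 × 0.5577 = 3.0988 m.
So the lower-latitude error exceeds the higher by 4.72 − 3.0988 = 1.6211 m.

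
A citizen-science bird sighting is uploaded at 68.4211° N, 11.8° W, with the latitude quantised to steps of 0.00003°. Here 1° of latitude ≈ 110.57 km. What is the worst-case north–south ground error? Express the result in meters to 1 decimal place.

1.7 meters

With a 0.00003° grid the true value lies within half a step, ±0.00003°/2 = ±1.5e-05°, of the stored one.
North–south distance: 1.5e-05° × 110570 m/° = 1.65855 m.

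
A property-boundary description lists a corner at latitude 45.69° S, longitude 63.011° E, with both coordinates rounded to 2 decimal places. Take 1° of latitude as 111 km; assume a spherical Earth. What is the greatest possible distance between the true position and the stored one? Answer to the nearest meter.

677 meters

Rounding to 2 decimal places leaves each coordinate within ±0.005° of the true value.
North–south component: 0.005° × 111000 = 555 m.
Longitude error → 0.005 × 111000 × cos 45.69° = 0.005 × 111000 × 0.6985 ≈ 387.69 m.
Worst case both components are at the extreme and orthogonal: √(555² + 387.69²) ≈ 677 m.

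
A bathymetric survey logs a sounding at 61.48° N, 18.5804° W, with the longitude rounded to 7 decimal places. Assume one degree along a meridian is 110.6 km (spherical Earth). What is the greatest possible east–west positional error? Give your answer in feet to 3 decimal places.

0.009 feet

Rounding to 7 decimal places leaves the longitude within ±5e-08° of the true value.
Parallels shrink by cos φ, so at 61.48° a degree of longitude is 110600 × 0.4775 ≈ 52807.7 m.
East–west error: 5e-08° × 52807.7 m/° ≈ 0.00264038 m.
In feet: 0.00264038 m ÷ 0.3048 ≈ 0.0086627 ft.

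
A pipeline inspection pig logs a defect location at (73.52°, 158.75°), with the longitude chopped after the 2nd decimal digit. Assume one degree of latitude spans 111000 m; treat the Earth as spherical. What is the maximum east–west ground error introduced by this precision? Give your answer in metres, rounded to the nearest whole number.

Truncating at 2 decimal places can drop up to a full unit in the last place, so the longitude may be off by as much as 0.01°.
At latitude 73.52° a degree of longitude spans 111000 m × cos 73.52° = 111000 × 0.2837 ≈ 31488.6 m.
So at most 0.01° × 31488.6 ≈ 314.886 m east–west.

315 metres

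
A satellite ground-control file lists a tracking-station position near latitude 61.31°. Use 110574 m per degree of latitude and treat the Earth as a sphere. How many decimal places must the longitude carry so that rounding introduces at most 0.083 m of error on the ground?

At 61.31° one degree of longitude covers 110574 × cos 61.31° ≈ 110574 × 0.4801 ≈ 53083.3 m.
Rounding to N decimal places gives at most 0.5 × 10⁻ᴺ degrees of error, i.e. 0.5 × 10⁻ᴺ × 53083.3 m.
Need 0.5 × 53083.3 × 10⁻ᴺ ≤ 0.083 → 10⁻ᴺ ≤ 3.127e-06, so N ≥ 5.50.
At 5 places the error can reach 0.265 m, but 6 places keeps it to 0.0265 m.

6 decimal places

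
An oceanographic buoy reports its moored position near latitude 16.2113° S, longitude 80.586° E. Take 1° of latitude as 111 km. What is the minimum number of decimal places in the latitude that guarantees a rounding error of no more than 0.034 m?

7

One degree of latitude covers 111000 m.
With N decimal places the half-ulp bound is 0.5·10⁻ᴺ°, or 0.5·10⁻ᴺ × 111000 m on the ground.
Setting 55500 × 10⁻ᴺ ≤ 0.034 gives 10ᴺ ≥ 1.632e+06, i.e. N ≥ 6.21.
N = 6 would give 0.0555 m (too coarse); N = 7 gives 0.00555 m ≤ 0.034 m.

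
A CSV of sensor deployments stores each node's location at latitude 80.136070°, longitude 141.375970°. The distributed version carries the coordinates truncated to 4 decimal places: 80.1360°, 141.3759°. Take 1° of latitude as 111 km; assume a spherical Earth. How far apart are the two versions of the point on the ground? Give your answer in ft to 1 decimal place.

The latitude changed by +0.000070° and the longitude by +0.000070°.
North–south shift: 0.000070 × 111000 = 7.77 m.
East–west at this latitude: 0.000070° × 111000 × cos 80.136° ≈ 0.000070 × 19015.4 = 1.33108 m.
Distance: √(7.77² + 1.33108²) ≈ 7.88319 m.
Converting: 7.88319 m × 3.2808 ft/m ≈ 25.863 ft.

25.9 ft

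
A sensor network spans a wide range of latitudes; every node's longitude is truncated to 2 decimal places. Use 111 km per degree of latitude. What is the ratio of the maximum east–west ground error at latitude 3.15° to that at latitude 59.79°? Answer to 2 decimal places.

1.98

Truncating at 2 decimal places can drop up to a full unit in the last place, so the longitude may be off by as much as 0.01°.
At 3.15°: 0.01° × 111000 × cos 3.15° = 0.01 × 111000 × 0.9985 ≈ 1108.3 m.
Error at 59.79° = 0.01° × 111000 × cos 59.79° ≈ 1110 × 0.5032 = 558.52 m.
The ratio reduces to cos 3.15° / cos 59.79° = 0.9985/0.5032 ≈ 1.9844.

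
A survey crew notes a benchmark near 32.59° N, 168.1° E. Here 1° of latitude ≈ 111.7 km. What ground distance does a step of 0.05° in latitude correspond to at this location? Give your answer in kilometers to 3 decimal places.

5.585 kilometers

Along a meridian 0.05° is 0.05 × 111700 = 5585 m.
That is 5585 m = 5.585 km.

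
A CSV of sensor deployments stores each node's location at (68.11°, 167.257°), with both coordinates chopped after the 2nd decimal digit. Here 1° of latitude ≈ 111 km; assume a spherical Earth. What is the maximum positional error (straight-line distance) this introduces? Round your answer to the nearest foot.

3887 feet

Truncating at 2 decimal places can drop up to a full unit in the last place, so each coordinate may be off by as much as 0.01°.
N–S: 0.01° × 111000 m/° = 1110 m.
East–west component at 68.11°: 0.01° × 111000 × cos 68.11° ≈ 0.01 × 41383.7 ≈ 413.837 m.
Combining orthogonally: (1110² + 413.837²)^½ ≈ 1184.64 m.
Converting: 1184.64 m × 3.2808 ft/m ≈ 3886.6 ft.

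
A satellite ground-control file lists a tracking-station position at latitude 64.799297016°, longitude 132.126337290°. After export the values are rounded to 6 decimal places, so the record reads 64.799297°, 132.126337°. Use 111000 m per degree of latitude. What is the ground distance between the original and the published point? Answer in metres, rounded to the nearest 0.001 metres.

Δlat = 64.799297016 − 64.799297 = +0.000000016°; Δlon = 132.126337290 − 132.126337 = +0.000000290°.
North–south shift: 0.000000016 × 111000 = 0.001776 m.
E–W at 64.7993°: 0.000000290° × 111000 × cos 64.7993° = 0.000000290 × 111000 × 0.4258 ≈ 0.0137062 m.
Combined displacement = (0.001776² + 0.0137062²)^½ ≈ 0.0138208 m.

0.014 metres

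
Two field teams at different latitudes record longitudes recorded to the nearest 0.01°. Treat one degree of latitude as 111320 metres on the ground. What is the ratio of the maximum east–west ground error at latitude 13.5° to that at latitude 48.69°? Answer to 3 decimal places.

Rounding to 2 decimal places leaves the longitude within ±0.005° of the true value.
Error at 13.5° = 0.005° × 111320 × cos 13.5° ≈ 556.6 × 0.9724 = 541.22 m.
At 48.69°: 0.005° × 111320 × cos 48.69° = 0.005 × 111320 × 0.6601 ≈ 367.43 m.
The ratio reduces to cos 13.5° / cos 48.69° = 0.9724/0.6601 ≈ 1.4730.

1.473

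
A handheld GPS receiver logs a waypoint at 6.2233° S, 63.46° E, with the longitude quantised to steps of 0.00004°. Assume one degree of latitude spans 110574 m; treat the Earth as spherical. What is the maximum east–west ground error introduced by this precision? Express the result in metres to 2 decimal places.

2.20 metres

With a 0.00004° grid the true value lies within half a step, ±0.00004°/2 = ±2e-05°, of the stored one.
At latitude 6.2233° a degree of longitude spans 110574 m × cos 6.2233° = 110574 × 0.9941 ≈ 109922 m.
So at most 2e-05° × 109922 ≈ 2.19845 m east–west.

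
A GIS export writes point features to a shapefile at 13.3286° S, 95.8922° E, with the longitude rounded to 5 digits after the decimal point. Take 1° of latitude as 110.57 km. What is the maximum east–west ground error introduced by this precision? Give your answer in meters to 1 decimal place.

0.5 meters

Rounding to 5 decimal places leaves the longitude within ±5e-06° of the true value.
Parallels shrink by cos φ, so at 13.3286° a degree of longitude is 110570 × 0.9731 ≈ 107592 m.
So at most 5e-06° × 107592 ≈ 0.537958 m east–west.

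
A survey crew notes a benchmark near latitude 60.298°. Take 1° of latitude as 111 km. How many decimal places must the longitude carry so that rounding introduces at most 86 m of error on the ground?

At 60.298° one degree of longitude covers 111000 × cos 60.298° ≈ 111000 × 0.4955 ≈ 54999.3 m.
Rounding to N decimal places gives at most 0.5 × 10⁻ᴺ degrees of error, i.e. 0.5 × 10⁻ᴺ × 54999.3 m.
Need 0.5 × 54999.3 × 10⁻ᴺ ≤ 86 → 10⁻ᴺ ≤ 3.127e-03, so N ≥ 2.50.
N = 2 would give 275 m (too coarse); N = 3 gives 27.5 m ≤ 86 m.

3 decimal places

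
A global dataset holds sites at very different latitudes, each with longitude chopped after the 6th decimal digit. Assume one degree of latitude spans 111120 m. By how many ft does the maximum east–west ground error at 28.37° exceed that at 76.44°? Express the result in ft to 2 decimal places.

0.24 ft

Truncating at 6 decimal places can drop up to a full unit in the last place, so the longitude may be off by as much as 1e-06°.
Error at 28.37° = 1e-06° × 111120 × cos 28.37° ≈ 0.11112 × 0.8799 = 0.097774 m.
Error at 76.44° = 1e-06° × 111120 × cos 76.44° ≈ 0.11112 × 0.2345 = 0.026054 m.
So the lower-latitude error exceeds the higher by 0.097774 − 0.026054 = 0.071721 m.
Converting: 0.0717206 m × 3.2808 ft/m ≈ 0.2353 ft.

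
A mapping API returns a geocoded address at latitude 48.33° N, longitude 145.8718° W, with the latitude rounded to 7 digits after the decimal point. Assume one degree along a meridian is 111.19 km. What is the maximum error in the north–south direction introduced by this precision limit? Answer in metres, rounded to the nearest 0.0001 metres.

0.0056 metres

Rounding to 7 decimal places leaves the latitude within ±5e-08° of the true value.
So the N–S error is at most 5e-08 × 111190 = 0.0055595 m.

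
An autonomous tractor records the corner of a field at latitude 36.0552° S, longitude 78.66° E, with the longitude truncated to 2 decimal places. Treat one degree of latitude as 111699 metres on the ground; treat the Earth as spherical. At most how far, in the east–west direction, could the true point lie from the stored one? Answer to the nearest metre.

Truncating at 2 decimal places can drop up to a full unit in the last place, so the longitude may be off by as much as 0.01°.
Parallels shrink by cos φ, so at 36.0552° a degree of longitude is 111699 × 0.8085 ≈ 90303.1 m.
East–west error: 0.01° × 90303.1 m/° ≈ 903.031 m.

903 metres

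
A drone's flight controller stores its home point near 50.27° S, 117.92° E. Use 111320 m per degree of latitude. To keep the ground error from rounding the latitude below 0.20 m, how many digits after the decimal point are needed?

6 decimal places

One degree of latitude covers 111320 m.
Rounding to N decimal places gives at most 0.5 × 10⁻ᴺ degrees of error, i.e. 0.5 × 10⁻ᴺ × 111320 m.
Need 0.5 × 111320 × 10⁻ᴺ ≤ 0.20 → 10⁻ᴺ ≤ 3.593e-06, so N ≥ 5.44.
N = 5 would give 0.557 m (too coarse); N = 6 gives 0.0557 m ≤ 0.20 m.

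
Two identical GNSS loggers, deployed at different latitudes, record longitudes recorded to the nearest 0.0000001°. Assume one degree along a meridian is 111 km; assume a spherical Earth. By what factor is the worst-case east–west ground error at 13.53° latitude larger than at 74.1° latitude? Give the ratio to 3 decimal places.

3.549

Rounding to 7 decimal places leaves the longitude within ±5e-08° of the true value.
Error at 13.53° = 5e-08° × 111000 × cos 13.53° ≈ 0.00555 × 0.9722 = 0.005396 m.
At 74.1°: 5e-08° × 111000 × cos 74.1° = 5e-08 × 111000 × 0.2740 ≈ 0.0015205 m.
The ratio reduces to cos 13.53° / cos 74.1° = 0.9722/0.2740 ≈ 3.5489.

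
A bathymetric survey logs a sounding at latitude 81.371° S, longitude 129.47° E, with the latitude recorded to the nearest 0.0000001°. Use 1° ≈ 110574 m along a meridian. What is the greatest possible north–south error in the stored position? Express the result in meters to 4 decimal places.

Rounding to 7 decimal places leaves the latitude within ±5e-08° of the true value.
Along the meridian that is 5e-08° × 110574 m/° = 0.0055287 m.

0.0055 meters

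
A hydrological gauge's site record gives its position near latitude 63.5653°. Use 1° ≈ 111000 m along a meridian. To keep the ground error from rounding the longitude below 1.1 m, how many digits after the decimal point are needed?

5 decimal places

At 63.5653° one degree of longitude covers 111000 × cos 63.5653° ≈ 111000 × 0.4452 ≈ 49414.7 m.
With N decimal places the half-ulp bound is 0.5·10⁻ᴺ°, or 0.5·10⁻ᴺ × 49414.7 m on the ground.
Setting 24707.4 × 10⁻ᴺ ≤ 1.1 gives 10ᴺ ≥ 2.246e+04, i.e. N ≥ 4.35.
N = 4 would give 2.47 m (too coarse); N = 5 gives 0.247 m ≤ 1.1 m.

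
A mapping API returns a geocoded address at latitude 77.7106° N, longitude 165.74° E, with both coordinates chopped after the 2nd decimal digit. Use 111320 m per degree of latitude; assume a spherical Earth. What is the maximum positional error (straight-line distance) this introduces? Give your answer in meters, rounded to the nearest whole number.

Truncating at 2 decimal places can drop up to a full unit in the last place, so each coordinate may be off by as much as 0.01°.
Latitude error → 0.01 × 111320 = 1113.2 m along the meridian.
E–W at 77.7106°: 0.01° × 111320 × cos 77.7106° = 0.01 × 111320 × 0.2128 ≈ 236.944 m.
Combining orthogonally: (1113.2² + 236.944²)^½ ≈ 1138.14 m.

1138 meters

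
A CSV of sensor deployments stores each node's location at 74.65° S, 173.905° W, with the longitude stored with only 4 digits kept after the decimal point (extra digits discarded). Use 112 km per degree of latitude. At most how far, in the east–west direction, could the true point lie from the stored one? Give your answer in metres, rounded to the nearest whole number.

3 metres

Truncating at 4 decimal places can drop up to a full unit in the last place, so the longitude may be off by as much as 0.0001°.
Parallels shrink by cos φ, so at 74.65° a degree of longitude is 112000 × 0.2647 ≈ 29648 m.
So at most 0.0001° × 29648 ≈ 2.9648 m east–west.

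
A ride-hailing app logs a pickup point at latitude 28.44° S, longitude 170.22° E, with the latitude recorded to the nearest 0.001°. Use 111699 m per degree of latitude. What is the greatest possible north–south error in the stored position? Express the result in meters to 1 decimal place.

55.8 meters

Rounding to 3 decimal places leaves the latitude within ±0.0005° of the true value.
Along the meridian that is 0.0005° × 111699 m/° = 55.8495 m.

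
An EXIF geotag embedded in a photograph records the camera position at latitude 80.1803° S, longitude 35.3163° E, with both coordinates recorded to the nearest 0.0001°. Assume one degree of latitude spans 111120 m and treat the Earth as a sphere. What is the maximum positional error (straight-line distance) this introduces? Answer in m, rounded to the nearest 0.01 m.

Rounding to 4 decimal places leaves each coordinate within ±5e-05° of the true value.
North–south component: 5e-05° × 111120 = 5.556 m.
E–W at 80.1803°: 5e-05° × 111120 × cos 80.1803° = 5e-05 × 111120 × 0.1705 ≈ 0.947566 m.
Combining orthogonally: (5.556² + 0.947566²)^½ ≈ 5.63622 m.

5.64 m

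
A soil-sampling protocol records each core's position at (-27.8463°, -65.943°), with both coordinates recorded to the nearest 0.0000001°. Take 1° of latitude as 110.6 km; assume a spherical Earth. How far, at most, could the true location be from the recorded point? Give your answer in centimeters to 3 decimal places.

Rounding to 7 decimal places leaves each coordinate within ±5e-08° of the true value.
N–S: 5e-08° × 110600 m/° = 0.00553 m.
Longitude error → 5e-08 × 110600 × cos 27.8463° = 5e-08 × 110600 × 0.8842 ≈ 0.00488965 m.
The two errors are perpendicular, so the maximum displacement is √(0.00553² + 0.00488965²) ≈ 0.0073817 m.
That is 0.0073817 m = 0.73817 cm.

0.738 centimeters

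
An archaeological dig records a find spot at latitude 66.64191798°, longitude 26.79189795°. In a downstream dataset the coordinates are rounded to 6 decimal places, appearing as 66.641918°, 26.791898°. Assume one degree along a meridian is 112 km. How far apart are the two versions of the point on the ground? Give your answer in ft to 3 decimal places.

Δlat = 66.64191798 − 66.641918 = -0.00000002°; Δlon = 26.79189795 − 26.791898 = -0.00000005°.
N–S: -0.00000002° × 112000 m/° = -0.00224 m.
East–west at this latitude: -0.00000005° × 112000 × cos 66.6419° ≈ -0.00000005 × 44405.4 = -0.00222027 m.
Hypotenuse of the two orthogonal shifts: √(0.00224² + 0.00222027²) = 0.00315392 m.
In feet: 0.00315392 m ÷ 0.3048 ≈ 0.010347 ft.

0.010 ft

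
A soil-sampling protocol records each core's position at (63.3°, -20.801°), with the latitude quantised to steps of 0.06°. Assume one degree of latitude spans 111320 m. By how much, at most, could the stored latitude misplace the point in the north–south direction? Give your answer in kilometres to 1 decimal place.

3.3 kilometres

With a 0.06° grid the true value lies within half a step, ±0.06°/2 = ±0.03°, of the stored one.
Along the meridian that is 0.03° × 111320 m/° = 3339.6 m.
That is 3339.6 m = 3.3396 km.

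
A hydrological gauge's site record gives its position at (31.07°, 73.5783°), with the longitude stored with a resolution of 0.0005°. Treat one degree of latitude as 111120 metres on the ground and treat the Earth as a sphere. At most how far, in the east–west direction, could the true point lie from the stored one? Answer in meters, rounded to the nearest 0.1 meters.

With a 0.0005° grid the true value lies within half a step, ±0.0005°/2 = ±0.00025°, of the stored one.
Parallels shrink by cos φ, so at 31.07° a degree of longitude is 111120 × 0.8565 ≈ 95178.4 m.
East–west error: 0.00025° × 95178.4 m/° ≈ 23.7946 m.

23.8 meters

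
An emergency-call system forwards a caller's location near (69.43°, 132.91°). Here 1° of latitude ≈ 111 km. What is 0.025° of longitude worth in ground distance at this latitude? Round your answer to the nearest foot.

3199 feet

One degree of longitude here spans 111000 × cos 69.43° = 111000 × 0.3514 ≈ 39000 m; 0.025° of that is 975 m.
Converting: 975 m × 3.2808 ft/m ≈ 3198.8 ft.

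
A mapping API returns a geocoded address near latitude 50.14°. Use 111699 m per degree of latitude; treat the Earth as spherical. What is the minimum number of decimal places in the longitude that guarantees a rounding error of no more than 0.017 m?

7 decimal places

At 50.14° one degree of longitude covers 111699 × cos 50.14° ≈ 111699 × 0.6409 ≈ 71589.4 m.
N decimal places → at most half a unit in the last place, 0.5 × 10⁻ᴺ° = 71589.4/2 × 10⁻ᴺ m.
Need 0.5 × 71589.4 × 10⁻ᴺ ≤ 0.017 → 10⁻ᴺ ≤ 4.749e-07, so N ≥ 6.32.
So 7 decimal places suffice (0.00358 m); 6 would allow up to 0.0358 m.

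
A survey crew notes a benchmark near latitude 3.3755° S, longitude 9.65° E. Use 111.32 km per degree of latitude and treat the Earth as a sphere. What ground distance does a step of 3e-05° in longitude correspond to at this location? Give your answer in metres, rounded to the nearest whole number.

One degree of longitude here spans 111320 × cos 3.3755° = 111320 × 0.9983 ≈ 111127 m; 3e-05° of that is 3.33381 m.

3 metres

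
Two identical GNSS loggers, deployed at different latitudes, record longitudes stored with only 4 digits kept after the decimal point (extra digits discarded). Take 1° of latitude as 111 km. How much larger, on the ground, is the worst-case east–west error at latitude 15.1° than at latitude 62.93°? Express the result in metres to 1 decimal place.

Truncating at 4 decimal places can drop up to a full unit in the last place, so the longitude may be off by as much as 0.0001°.
At 15.1°: 0.0001° × 111000 × cos 15.1° = 0.0001 × 111000 × 0.9655 ≈ 10.717 m.
Error at 62.93° = 0.0001° × 111000 × cos 62.93° ≈ 11.1 × 0.4551 = 5.0514 m.
So the lower-latitude error exceeds the higher by 10.717 − 5.0514 = 5.6654 m.

5.7 metres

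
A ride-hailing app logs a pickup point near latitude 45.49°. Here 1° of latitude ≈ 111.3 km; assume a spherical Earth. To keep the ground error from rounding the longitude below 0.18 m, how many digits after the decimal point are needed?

6 decimal places

At 45.49° one degree of longitude covers 111300 × cos 45.49° ≈ 111300 × 0.7010 ≈ 78025.1 m.
N decimal places → at most half a unit in the last place, 0.5 × 10⁻ᴺ° = 78025.1/2 × 10⁻ᴺ m.
Need 0.5 × 78025.1 × 10⁻ᴺ ≤ 0.18 → 10⁻ᴺ ≤ 4.614e-06, so N ≥ 5.34.
N = 5 would give 0.39 m (too coarse); N = 6 gives 0.039 m ≤ 0.18 m.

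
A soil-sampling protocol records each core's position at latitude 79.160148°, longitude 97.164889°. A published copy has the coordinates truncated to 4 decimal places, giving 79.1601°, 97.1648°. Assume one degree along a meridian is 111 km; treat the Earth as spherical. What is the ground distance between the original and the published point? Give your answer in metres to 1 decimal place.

The latitude changed by +0.000048° and the longitude by +0.000089°.
N–S: 0.000048° × 111000 m/° = 5.328 m.
East–west at this latitude: 0.000089° × 111000 × cos 79.1601° ≈ 0.000089 × 20875.3 = 1.8579 m.
Combined displacement = (5.328² + 1.8579²)^½ ≈ 5.64264 m.

5.6 metres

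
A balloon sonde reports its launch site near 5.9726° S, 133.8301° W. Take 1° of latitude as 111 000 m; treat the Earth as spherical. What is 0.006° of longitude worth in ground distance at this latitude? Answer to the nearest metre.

662 metres

At 5.9726° a degree of longitude is 111000 × cos 5.9726° ≈ 110397 m, so 0.006° corresponds to 662.385 m.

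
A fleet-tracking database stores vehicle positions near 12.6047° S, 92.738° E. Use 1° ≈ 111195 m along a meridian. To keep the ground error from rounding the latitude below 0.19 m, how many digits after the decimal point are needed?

One degree of latitude covers 111195 m.
N decimal places → at most half a unit in the last place, 0.5 × 10⁻ᴺ° = 111195/2 × 10⁻ᴺ m.
Setting 55597.5 × 10⁻ᴺ ≤ 0.19 gives 10ᴺ ≥ 2.926e+05, i.e. N ≥ 5.47.
N = 5 would give 0.556 m (too coarse); N = 6 gives 0.0556 m ≤ 0.19 m.

6 decimal places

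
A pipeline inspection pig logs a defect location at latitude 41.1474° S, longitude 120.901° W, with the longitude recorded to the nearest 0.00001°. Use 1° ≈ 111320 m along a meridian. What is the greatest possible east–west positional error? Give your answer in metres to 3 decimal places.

Rounding to 5 decimal places leaves the longitude within ±5e-06° of the true value.
At latitude 41.1474° a degree of longitude spans 111320 m × cos 41.1474° = 111320 × 0.7530 ≈ 83826.1 m.
Maximum E–W displacement: 5e-06 × 83826.1 = 0.419131 m.

0.419 metres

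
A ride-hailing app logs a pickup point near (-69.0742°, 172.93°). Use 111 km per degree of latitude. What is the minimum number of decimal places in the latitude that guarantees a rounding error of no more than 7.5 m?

4 decimal places

One degree of latitude covers 111000 m.
N decimal places → at most half a unit in the last place, 0.5 × 10⁻ᴺ° = 111000/2 × 10⁻ᴺ m.
Setting 55500 × 10⁻ᴺ ≤ 7.5 gives 10ᴺ ≥ 7400, i.e. N ≥ 3.87.
So 4 decimal places suffice (5.55 m); 3 would allow up to 55.5 m.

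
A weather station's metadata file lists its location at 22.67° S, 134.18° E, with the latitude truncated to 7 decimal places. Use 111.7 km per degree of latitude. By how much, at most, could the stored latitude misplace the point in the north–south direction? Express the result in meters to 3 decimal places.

0.011 meters

Truncating at 7 decimal places can drop up to a full unit in the last place, so the latitude may be off by as much as 1e-07°.
North–south distance: 1e-07° × 111700 m/° = 0.01117 m.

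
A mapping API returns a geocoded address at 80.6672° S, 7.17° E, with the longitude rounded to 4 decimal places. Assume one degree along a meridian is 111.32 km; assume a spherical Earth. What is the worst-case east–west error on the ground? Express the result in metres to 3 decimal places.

0.903 metres

Rounding to 4 decimal places leaves the longitude within ±5e-05° of the true value.
Parallels shrink by cos φ, so at 80.6672° a degree of longitude is 111320 × 0.1622 ≈ 18052.6 m.
Maximum E–W displacement: 5e-05 × 18052.6 = 0.902631 m.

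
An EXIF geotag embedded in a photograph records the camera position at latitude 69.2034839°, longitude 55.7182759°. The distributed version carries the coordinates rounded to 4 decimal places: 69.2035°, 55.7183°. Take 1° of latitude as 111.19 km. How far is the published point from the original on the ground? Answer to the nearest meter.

Δlat = 69.2034839 − 69.2035 = -0.0000161°; Δlon = 55.7182759 − 55.7183 = -0.0000241°.
North–south shift: -0.0000161 × 111190 = -1.79016 m.
E–W at 69.2035°: -0.0000241° × 111190 × cos 69.2035° = -0.0000241 × 111190 × 0.3550 ≈ -0.95142 m.
Distance: √(1.79016² + 0.95142²) ≈ 2.02728 m.

2 meters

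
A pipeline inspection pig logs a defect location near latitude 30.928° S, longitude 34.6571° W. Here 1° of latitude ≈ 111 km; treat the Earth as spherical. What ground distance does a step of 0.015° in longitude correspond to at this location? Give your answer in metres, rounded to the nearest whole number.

One degree of longitude here spans 111000 × cos 30.928° = 111000 × 0.8578 ≈ 95217.3 m; 0.015° of that is 1428.26 m.

1428 metres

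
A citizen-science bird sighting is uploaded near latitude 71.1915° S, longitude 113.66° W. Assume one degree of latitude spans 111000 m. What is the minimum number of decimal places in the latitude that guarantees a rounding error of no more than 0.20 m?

One degree of latitude covers 111000 m.
N decimal places → at most half a unit in the last place, 0.5 × 10⁻ᴺ° = 111000/2 × 10⁻ᴺ m.
Setting 55500 × 10⁻ᴺ ≤ 0.20 gives 10ᴺ ≥ 2.775e+05, i.e. N ≥ 5.44.
At 5 places the error can reach 0.555 m, but 6 places keeps it to 0.0555 m.

6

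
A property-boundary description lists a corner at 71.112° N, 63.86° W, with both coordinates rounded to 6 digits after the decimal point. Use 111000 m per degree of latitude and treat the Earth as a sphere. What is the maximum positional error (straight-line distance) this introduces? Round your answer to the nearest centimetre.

Rounding to 6 decimal places leaves each coordinate within ±5e-07° of the true value.
N–S: 5e-07° × 111000 m/° = 0.0555 m.
East–west component at 71.112°: 5e-07° × 111000 × cos 71.112° ≈ 5e-07 × 35932.8 ≈ 0.0179664 m.
Combining orthogonally: (0.0555² + 0.0179664²)^½ ≈ 0.0583356 m.
That is 0.0583356 m = 5.8336 cm.

6 centimetres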